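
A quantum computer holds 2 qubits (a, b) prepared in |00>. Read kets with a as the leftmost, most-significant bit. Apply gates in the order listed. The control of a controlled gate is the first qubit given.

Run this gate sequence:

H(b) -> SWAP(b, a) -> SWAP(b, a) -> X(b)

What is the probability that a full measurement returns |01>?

Outcome |01> occurs with probability 1/2.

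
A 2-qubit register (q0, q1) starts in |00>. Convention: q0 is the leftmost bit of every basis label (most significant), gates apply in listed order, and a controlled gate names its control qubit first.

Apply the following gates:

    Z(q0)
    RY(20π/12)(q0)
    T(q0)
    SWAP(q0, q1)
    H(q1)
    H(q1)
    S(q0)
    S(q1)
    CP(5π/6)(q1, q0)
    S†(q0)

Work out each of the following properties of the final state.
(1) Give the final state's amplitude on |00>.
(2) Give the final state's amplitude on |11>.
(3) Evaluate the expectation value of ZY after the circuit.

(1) |00> carries amplitude -sqrt(3)/2 in the final state. Key observation: gates 5-6 undo each other exactly, leaving only the rest of the circuit to track.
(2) The amplitude on |11> is 0.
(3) In the final state, ZY has expectation -sqrt(6)/4.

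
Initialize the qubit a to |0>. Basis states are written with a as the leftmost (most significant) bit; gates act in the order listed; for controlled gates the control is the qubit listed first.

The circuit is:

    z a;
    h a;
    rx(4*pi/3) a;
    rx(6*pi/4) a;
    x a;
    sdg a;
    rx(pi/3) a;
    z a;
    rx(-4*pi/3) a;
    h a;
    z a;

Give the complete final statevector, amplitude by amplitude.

After the circuit, the state carries amplitude sqrt(2)/4 - sqrt(6)*I/4 on |0>, sqrt(2)*I/2 on |1>.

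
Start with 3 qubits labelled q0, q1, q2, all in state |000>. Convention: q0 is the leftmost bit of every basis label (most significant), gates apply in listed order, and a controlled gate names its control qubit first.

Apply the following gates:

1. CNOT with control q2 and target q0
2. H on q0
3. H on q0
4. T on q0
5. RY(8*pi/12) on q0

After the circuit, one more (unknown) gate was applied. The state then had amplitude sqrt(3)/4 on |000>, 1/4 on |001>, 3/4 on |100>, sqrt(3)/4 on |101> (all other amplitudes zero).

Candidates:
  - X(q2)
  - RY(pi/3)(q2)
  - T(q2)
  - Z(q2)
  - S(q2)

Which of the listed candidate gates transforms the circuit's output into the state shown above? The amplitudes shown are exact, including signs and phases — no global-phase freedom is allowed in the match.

The applied gate was RY(pi/3)(q2).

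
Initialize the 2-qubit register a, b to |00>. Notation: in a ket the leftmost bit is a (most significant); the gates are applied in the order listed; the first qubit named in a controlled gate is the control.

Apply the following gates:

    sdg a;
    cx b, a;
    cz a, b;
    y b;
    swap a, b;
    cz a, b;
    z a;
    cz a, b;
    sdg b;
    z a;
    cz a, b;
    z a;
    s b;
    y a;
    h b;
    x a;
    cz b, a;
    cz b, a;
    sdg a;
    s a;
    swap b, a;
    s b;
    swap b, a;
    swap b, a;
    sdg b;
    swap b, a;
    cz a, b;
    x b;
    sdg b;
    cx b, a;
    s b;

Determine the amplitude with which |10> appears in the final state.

|10> carries amplitude sqrt(2)/2 in the final state. Key observation: gates 21-26 undo each other exactly, leaving only the rest of the circuit to track.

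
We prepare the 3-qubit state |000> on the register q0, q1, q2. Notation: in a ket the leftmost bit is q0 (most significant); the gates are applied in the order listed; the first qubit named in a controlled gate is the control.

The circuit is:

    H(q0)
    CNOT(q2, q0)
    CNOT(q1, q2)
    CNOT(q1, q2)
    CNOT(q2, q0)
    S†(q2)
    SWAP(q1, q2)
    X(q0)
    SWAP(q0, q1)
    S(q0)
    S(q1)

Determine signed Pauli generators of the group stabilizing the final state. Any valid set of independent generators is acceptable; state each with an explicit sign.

The stabilizer group can be generated by +IYI, +ZII, +IIZ, among other valid generating sets. Key observation: the block from step 2 through step 5 cancels to the identity and can be dropped.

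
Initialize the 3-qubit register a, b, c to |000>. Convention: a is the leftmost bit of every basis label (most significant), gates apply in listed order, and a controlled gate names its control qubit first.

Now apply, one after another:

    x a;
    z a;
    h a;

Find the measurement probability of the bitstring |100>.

A full measurement returns |100> with probability 1/2.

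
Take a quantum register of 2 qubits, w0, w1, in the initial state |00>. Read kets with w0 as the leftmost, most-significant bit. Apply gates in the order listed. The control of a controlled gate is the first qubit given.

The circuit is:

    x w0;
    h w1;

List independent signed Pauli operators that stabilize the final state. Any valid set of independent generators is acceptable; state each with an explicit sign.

The stabilizer group can be generated by +IX, -ZI, among other valid generating sets.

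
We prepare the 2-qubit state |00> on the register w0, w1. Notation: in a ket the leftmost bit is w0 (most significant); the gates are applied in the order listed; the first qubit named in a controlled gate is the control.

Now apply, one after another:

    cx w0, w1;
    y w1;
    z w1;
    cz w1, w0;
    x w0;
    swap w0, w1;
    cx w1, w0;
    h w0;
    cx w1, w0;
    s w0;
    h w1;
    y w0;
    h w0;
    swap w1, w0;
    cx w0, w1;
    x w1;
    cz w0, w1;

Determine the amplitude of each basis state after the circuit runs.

The resulting statevector has amplitude sqrt(2)*(-1 - I)/4 on |00>, sqrt(2)*(1 - I)/4 on |01>, sqrt(2)*(-1 + I)/4 on |10>, sqrt(2)*(-1 - I)/4 on |11>.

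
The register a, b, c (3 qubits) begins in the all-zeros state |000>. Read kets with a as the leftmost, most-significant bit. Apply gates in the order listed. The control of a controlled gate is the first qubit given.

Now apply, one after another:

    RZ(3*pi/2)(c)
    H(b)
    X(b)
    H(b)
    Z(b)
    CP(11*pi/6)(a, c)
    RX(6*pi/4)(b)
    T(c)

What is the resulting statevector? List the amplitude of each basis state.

The resulting statevector has amplitude sqrt(2)*exp(I*pi/4)/2 on |000>, sqrt(2)*exp(3*I*pi/4)/2 on |010>, and 0 on every other basis state. Key observation: steps 2-5 multiply out to the identity, so the circuit reduces to the remaining gates.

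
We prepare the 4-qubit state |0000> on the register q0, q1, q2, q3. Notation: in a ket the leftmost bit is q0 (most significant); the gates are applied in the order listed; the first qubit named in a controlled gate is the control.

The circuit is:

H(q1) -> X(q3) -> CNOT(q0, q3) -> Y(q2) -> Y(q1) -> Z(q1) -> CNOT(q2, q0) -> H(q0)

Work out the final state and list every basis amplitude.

The resulting statevector has amplitude 1/2 on |0011>, 1/2 on |0111>, -1/2 on |1011>, -1/2 on |1111>, and 0 on every other basis state.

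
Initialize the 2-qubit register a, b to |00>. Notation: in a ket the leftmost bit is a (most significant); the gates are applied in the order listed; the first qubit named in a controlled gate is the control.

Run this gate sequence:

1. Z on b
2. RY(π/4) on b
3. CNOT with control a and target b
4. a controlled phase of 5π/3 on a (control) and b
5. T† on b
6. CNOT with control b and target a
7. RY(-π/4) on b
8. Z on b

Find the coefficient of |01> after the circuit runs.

|01> carries amplitude sqrt(2)/4 in the final state.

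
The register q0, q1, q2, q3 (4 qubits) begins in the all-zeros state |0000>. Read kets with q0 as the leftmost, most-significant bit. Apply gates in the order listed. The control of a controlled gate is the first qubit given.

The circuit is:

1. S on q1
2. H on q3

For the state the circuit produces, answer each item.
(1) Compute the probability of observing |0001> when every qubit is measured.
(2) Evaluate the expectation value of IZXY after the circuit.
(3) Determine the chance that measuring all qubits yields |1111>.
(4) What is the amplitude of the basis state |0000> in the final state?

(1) The probability of measuring |0001> is 1/2.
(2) The observable IZXY averages to 0.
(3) A full measurement returns |1111> with probability 0.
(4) |0000> carries amplitude sqrt(2)/2 in the final state.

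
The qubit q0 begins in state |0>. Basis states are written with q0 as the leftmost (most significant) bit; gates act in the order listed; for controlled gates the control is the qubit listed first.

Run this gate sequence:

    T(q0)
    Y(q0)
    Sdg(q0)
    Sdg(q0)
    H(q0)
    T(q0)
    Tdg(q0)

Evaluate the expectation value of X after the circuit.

The observable X averages to -1.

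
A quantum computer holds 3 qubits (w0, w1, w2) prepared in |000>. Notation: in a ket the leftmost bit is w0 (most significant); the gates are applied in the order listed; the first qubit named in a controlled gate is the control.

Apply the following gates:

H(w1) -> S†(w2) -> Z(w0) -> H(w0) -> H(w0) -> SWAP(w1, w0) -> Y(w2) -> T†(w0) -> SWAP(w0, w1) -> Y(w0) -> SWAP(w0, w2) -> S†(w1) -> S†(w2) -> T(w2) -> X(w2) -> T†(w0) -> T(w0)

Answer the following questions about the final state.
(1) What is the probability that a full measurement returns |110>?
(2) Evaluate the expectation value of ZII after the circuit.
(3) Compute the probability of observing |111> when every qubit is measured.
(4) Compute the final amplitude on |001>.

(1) The probability of measuring |110> is 1/2.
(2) The observable ZII averages to -1.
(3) Outcome |111> occurs with probability 0.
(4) The amplitude on |001> is 0.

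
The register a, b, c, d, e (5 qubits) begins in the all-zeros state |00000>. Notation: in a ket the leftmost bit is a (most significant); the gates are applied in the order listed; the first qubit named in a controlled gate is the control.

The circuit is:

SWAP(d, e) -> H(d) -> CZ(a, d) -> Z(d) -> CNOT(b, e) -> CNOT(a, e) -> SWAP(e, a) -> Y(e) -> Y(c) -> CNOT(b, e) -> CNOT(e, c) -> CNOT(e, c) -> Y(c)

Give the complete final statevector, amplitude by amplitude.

The final amplitudes are sqrt(2)*I/2 on |00001>, -sqrt(2)*I/2 on |00011>, and 0 on every other basis state.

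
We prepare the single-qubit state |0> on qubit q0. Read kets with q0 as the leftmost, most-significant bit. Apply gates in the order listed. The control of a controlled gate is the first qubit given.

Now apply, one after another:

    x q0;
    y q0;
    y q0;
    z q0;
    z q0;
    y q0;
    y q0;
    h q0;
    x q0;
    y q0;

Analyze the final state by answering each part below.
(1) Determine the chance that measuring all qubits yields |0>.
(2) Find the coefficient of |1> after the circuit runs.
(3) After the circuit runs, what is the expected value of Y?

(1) Outcome |0> occurs with probability 1/2. Key observation: steps 2-7 multiply out to the identity, so the circuit reduces to the remaining gates.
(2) |1> carries amplitude -sqrt(2)*I/2 in the final state.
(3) In the final state, Y has expectation 0.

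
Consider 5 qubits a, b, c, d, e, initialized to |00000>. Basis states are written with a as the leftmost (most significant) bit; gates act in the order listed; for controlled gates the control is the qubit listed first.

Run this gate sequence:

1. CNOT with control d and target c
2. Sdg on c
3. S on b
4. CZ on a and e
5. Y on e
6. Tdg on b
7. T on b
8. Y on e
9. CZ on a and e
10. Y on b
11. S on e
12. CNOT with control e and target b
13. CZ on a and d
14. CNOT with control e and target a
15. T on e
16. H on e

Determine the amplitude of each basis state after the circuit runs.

The resulting statevector has amplitude sqrt(2)*I/2 on |01000>, sqrt(2)*I/2 on |01001>, and 0 on every other basis state. Key observation: steps 4-9 multiply out to the identity, so the circuit reduces to the remaining gates.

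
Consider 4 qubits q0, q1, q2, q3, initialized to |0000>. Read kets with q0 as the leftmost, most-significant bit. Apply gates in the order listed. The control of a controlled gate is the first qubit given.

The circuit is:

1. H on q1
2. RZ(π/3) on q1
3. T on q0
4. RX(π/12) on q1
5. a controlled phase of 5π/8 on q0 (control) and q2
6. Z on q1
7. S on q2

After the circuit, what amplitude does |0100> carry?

The final state's coefficient on |0100> equals -sqrt(6*sqrt(2) + 12)*exp(I*pi/6)/8 - sqrt(12 - 6*sqrt(2))*exp(I*pi/3)/8 - sqrt(4 - 2*sqrt(2))*exp(I*pi/6)/8 + sqrt(2*sqrt(2) + 4)*exp(I*pi/3)/8.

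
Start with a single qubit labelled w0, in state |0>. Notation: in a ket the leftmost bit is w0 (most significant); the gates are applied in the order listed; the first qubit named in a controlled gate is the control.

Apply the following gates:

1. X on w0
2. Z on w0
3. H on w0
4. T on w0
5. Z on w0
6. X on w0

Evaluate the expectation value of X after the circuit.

The observable X averages to sqrt(2)/2.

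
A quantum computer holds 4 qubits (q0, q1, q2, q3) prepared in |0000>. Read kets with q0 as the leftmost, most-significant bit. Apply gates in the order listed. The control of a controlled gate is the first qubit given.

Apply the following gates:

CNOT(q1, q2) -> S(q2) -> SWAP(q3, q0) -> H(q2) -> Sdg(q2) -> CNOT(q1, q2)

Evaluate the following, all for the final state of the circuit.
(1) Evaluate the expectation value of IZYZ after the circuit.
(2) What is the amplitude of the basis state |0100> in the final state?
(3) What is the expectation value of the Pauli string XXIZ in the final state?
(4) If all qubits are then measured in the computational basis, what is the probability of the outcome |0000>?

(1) In the final state, IZYZ has expectation -1.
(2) The amplitude on |0100> is 0.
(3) In the final state, XXIZ has expectation 0.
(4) Outcome |0000> occurs with probability 1/2.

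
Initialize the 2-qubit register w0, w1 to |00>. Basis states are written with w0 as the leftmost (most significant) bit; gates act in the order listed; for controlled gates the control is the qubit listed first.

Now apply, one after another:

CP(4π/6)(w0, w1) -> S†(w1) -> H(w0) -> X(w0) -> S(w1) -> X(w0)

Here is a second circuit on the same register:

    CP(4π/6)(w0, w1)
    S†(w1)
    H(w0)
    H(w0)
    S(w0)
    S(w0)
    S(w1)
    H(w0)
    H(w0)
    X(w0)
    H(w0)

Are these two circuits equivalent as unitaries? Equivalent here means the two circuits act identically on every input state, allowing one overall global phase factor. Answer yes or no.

No — the two circuits implement different unitaries, even allowing a global phase.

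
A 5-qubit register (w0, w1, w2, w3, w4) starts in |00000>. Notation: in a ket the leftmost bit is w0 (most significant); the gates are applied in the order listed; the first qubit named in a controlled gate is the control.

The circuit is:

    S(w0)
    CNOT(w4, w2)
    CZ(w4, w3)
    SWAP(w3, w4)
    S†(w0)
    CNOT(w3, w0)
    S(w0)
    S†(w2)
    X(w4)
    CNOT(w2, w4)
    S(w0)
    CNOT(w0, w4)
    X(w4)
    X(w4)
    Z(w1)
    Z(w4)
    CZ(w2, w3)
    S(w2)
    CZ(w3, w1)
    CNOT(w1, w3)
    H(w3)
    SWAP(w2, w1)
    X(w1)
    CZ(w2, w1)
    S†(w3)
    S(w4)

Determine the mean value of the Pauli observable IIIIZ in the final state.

The observable IIIIZ averages to -1.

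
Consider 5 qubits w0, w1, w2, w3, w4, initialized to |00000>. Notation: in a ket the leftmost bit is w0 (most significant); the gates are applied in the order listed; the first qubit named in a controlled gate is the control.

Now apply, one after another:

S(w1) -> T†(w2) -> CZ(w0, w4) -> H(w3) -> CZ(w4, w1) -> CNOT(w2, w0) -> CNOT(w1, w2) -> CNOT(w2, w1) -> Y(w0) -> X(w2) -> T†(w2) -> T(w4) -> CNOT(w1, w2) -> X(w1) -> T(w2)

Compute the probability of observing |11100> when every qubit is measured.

Outcome |11100> occurs with probability 1/2.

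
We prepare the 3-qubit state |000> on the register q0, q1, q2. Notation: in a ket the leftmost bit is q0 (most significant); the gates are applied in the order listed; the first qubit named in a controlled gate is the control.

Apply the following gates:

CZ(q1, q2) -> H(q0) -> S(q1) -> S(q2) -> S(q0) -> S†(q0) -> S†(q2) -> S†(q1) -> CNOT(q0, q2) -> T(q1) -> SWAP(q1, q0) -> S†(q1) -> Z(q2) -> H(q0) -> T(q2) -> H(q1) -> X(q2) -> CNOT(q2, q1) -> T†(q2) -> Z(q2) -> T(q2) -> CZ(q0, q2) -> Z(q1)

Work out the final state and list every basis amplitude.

The final amplitudes are sqrt(2)*exp(3*I*pi/4)/4 on |000>, -sqrt(2)/4 on |001>, sqrt(2)*exp(3*I*pi/4)/4 on |010>, sqrt(2)/4 on |011>, sqrt(2)*exp(3*I*pi/4)/4 on |100>, sqrt(2)/4 on |101>, sqrt(2)*exp(3*I*pi/4)/4 on |110>, -sqrt(2)/4 on |111>. Key observation: gates 3-8 undo each other exactly, leaving only the rest of the circuit to track.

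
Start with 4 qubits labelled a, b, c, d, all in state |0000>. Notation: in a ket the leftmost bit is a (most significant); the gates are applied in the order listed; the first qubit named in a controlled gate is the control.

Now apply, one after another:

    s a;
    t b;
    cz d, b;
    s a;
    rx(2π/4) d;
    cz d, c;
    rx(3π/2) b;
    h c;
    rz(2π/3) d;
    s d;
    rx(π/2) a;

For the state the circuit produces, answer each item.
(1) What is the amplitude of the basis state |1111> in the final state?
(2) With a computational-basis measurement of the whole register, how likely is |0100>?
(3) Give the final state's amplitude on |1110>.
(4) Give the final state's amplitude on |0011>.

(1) The amplitude on |1111> is -exp(I*pi/3)/4.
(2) Outcome |0100> occurs with probability 1/16.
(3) The amplitude on |1110> is exp(2*I*pi/3)/4.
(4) |0011> carries amplitude -exp(I*pi/3)/4 in the final state.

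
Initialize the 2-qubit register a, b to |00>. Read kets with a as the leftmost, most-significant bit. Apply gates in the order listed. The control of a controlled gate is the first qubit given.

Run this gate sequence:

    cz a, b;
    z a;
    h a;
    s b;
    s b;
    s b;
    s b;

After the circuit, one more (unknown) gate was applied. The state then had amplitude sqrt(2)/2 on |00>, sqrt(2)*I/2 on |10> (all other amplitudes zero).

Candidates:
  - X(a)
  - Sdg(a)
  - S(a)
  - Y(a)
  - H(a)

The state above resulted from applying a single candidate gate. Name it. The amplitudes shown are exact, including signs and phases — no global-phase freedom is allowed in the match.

The unique candidate consistent with the amplitudes is S(a). Key observation: the block from step 4 through step 7 cancels to the identity and can be dropped.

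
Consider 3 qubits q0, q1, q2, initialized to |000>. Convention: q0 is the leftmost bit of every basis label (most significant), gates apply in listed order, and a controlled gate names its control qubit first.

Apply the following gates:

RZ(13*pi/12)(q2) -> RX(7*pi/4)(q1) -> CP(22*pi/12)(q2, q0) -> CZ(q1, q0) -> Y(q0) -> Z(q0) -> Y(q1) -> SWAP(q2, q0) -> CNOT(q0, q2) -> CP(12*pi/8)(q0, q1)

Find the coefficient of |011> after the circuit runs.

|011> carries amplitude sqrt(sqrt(2) + 2)*exp(11*I*pi/24)/2 in the final state.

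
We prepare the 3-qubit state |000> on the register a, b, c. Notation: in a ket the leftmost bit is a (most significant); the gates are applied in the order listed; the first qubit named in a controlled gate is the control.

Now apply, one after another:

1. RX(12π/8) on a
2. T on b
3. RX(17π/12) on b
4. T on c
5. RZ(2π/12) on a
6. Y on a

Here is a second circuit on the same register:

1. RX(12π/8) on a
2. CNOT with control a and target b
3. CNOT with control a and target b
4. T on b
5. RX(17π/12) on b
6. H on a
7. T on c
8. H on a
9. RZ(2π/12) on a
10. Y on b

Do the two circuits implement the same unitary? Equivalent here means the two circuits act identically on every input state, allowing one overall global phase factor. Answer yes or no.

No — the two circuits implement different unitaries, even allowing a global phase.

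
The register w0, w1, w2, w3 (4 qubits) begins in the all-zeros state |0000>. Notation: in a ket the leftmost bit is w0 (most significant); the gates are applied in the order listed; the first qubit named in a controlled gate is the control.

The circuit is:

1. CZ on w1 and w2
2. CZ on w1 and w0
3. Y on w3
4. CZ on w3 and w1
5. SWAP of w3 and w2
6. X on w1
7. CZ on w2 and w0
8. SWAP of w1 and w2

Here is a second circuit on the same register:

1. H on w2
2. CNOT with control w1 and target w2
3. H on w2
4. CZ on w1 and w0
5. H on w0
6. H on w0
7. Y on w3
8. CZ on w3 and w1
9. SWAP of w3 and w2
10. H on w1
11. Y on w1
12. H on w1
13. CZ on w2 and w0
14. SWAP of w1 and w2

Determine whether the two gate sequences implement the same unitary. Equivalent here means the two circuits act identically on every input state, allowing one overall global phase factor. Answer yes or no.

No, they are not equivalent — no single phase factor reconciles the two unitaries.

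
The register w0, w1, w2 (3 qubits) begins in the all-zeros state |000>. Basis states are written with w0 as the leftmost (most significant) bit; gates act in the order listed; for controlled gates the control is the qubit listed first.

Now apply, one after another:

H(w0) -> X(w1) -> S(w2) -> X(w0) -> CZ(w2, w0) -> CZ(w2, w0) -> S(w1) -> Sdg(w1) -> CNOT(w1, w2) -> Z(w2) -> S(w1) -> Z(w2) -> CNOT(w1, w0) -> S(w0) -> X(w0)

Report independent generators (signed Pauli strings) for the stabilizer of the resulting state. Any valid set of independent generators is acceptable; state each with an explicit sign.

The stabilizer group can be generated by -YII, -IZI, -IIZ, among other valid generating sets. Key observation: the block from step 7 through step 8 cancels to the identity and can be dropped.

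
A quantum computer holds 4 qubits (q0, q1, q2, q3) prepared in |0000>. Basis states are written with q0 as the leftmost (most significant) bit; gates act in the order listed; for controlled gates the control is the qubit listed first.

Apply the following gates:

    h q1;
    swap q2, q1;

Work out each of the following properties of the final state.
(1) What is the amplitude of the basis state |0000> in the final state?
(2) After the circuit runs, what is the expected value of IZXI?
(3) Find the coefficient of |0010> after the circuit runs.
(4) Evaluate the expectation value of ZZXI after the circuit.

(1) |0000> carries amplitude sqrt(2)/2 in the final state.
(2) The expectation value of IZXI is 1.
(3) The amplitude on |0010> is sqrt(2)/2.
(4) The expectation value of ZZXI is 1.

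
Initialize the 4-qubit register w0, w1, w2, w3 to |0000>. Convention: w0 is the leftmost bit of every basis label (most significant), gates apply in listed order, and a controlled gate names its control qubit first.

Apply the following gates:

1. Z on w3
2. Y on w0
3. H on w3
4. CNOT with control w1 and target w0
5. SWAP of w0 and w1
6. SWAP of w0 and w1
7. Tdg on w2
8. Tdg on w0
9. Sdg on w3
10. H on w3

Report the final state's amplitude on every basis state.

After the circuit, the state carries amplitude sqrt(2)/2 on |1000>, (1 - I)*exp(3*I*pi/4)/2 on |1001>, and 0 on every other basis state.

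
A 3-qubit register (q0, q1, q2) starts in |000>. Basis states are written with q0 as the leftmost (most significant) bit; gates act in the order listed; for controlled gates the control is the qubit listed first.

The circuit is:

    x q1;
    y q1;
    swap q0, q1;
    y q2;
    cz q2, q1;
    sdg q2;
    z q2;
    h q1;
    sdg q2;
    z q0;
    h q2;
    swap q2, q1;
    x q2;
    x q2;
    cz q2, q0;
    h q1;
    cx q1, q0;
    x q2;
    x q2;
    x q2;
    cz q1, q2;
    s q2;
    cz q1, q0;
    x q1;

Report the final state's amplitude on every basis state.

The final amplitudes are -sqrt(2)/2 on |100>, sqrt(2)*I/2 on |101>, and 0 on every other basis state. Key observation: the block from step 19 through step 20 cancels to the identity and can be dropped.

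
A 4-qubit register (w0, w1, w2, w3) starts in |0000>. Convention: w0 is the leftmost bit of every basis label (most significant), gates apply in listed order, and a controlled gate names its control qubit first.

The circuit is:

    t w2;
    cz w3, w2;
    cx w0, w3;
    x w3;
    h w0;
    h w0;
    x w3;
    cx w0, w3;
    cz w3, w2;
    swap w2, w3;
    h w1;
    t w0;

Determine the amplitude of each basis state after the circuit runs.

After the circuit, the state carries amplitude sqrt(2)/2 on |0000>, sqrt(2)/2 on |0100>, and 0 on every other basis state. Key observation: the block from step 2 through step 9 cancels to the identity and can be dropped.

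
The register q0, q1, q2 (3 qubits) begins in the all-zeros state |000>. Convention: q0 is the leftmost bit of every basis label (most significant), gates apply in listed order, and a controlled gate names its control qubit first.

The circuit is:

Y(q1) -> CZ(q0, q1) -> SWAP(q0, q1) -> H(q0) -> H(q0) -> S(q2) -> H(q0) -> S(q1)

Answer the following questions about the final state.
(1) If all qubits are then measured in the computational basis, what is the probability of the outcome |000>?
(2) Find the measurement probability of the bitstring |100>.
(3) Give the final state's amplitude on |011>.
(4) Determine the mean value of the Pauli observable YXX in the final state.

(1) The probability of measuring |000> is 1/2. Key observation: steps 4-5 multiply out to the identity, so the circuit reduces to the remaining gates.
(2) A full measurement returns |100> with probability 1/2.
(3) |011> carries amplitude 0 in the final state.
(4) In the final state, YXX has expectation 0.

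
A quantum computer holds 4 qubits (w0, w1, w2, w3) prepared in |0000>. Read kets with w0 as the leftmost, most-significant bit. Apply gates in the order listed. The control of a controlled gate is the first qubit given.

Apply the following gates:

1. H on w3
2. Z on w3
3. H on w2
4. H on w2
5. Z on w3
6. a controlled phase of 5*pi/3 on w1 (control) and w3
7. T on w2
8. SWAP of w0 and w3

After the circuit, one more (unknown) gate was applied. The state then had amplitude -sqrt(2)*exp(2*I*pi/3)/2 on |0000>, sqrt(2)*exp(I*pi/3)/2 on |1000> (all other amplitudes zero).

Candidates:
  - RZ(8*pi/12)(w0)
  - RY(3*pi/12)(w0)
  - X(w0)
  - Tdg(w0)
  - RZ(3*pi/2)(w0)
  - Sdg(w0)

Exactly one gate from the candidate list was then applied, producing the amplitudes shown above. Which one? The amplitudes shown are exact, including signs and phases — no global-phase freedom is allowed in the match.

The applied gate was RZ(8*pi/12)(w0).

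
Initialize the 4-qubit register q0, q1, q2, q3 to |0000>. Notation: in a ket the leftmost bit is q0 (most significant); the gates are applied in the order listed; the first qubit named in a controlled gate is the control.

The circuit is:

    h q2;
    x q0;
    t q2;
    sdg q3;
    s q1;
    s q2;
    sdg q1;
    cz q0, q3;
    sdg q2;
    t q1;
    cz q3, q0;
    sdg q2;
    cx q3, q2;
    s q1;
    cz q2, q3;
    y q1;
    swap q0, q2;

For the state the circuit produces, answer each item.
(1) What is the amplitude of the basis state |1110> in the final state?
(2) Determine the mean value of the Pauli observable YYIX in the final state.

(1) |1110> carries amplitude sqrt(2)*exp(I*pi/4)/2 in the final state.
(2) In the final state, YYIX has expectation 0.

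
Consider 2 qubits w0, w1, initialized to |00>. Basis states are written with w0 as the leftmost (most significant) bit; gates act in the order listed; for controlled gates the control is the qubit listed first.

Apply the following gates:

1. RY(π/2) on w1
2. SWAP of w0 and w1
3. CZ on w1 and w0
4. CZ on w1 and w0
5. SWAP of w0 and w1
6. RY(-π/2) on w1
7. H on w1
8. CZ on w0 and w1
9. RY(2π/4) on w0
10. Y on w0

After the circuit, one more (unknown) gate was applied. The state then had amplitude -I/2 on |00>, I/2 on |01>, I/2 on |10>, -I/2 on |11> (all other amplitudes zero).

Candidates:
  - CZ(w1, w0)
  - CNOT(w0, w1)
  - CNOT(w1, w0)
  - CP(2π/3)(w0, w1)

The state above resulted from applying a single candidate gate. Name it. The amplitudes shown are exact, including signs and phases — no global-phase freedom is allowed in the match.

The unique candidate consistent with the amplitudes is CNOT(w1, w0). Key observation: steps 1-6 multiply out to the identity, so the circuit reduces to the remaining gates.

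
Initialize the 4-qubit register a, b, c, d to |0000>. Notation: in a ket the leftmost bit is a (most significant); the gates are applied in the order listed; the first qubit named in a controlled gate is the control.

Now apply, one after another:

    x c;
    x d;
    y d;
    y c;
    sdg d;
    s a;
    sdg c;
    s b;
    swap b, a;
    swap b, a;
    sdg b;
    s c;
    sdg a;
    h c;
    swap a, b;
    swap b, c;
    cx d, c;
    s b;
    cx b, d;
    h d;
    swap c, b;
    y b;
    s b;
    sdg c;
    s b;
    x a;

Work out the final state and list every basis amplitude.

The resulting statevector has amplitude I/2 on |1100>, I/2 on |1101>, I/2 on |1110>, -I/2 on |1111>, and 0 on every other basis state. Key observation: the block from step 6 through step 13 cancels to the identity and can be dropped.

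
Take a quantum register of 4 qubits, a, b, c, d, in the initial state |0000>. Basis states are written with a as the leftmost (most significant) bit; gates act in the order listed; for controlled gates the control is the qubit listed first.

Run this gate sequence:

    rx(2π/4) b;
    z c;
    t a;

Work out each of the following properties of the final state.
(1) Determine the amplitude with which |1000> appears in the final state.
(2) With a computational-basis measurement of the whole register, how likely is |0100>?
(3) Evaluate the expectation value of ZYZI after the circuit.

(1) |1000> carries amplitude 0 in the final state.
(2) The probability of measuring |0100> is 1/2.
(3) The expectation value of ZYZI is -1.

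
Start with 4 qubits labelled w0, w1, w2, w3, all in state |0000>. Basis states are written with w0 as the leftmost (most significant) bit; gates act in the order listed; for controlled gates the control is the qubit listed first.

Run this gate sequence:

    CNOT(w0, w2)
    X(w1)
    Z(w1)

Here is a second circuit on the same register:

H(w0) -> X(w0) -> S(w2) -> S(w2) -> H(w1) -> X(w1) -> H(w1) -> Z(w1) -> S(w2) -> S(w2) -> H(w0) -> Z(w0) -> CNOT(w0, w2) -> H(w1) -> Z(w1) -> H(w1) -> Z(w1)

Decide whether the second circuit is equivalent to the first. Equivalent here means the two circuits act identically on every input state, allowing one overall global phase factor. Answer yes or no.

Yes, they are equivalent — the unitaries differ by at most a global phase.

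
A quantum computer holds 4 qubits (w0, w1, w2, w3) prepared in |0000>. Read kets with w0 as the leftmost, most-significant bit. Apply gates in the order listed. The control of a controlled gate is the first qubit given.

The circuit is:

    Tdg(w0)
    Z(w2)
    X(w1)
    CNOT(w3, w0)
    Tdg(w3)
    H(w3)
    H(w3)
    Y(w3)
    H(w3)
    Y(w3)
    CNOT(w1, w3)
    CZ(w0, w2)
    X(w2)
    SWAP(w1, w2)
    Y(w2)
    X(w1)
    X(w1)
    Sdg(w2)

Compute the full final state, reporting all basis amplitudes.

The resulting statevector has amplitude sqrt(2)*I/2 on |0100>, sqrt(2)*I/2 on |0101>, and 0 on every other basis state. Key observation: the block from step 16 through step 17 cancels to the identity and can be dropped.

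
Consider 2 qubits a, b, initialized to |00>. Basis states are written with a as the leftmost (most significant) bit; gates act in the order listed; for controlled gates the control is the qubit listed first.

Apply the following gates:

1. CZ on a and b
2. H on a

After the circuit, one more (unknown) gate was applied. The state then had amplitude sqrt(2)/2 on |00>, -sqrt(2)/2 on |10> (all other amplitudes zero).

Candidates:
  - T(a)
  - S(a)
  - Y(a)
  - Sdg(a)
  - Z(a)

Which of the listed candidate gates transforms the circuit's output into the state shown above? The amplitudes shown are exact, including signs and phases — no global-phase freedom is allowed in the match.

It was Z(a) that produced the state shown.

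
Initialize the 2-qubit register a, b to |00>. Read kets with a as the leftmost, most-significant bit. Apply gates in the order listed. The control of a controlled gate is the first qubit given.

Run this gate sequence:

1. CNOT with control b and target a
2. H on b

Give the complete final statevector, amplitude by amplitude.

After the circuit, the state carries amplitude sqrt(2)/2 on |00>, sqrt(2)/2 on |01>, 0 on |10>, 0 on |11>.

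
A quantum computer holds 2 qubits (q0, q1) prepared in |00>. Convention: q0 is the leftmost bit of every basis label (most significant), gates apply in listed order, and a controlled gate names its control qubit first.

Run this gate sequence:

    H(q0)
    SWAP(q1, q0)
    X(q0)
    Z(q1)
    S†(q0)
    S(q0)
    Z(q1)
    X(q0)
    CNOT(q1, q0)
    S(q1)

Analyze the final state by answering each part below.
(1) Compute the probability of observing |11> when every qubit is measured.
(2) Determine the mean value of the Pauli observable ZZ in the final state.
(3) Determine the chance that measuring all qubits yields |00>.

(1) The probability of measuring |11> is 1/2. Key observation: steps 3-8 multiply out to the identity, so the circuit reduces to the remaining gates.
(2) In the final state, ZZ has expectation 1.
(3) A full measurement returns |00> with probability 1/2.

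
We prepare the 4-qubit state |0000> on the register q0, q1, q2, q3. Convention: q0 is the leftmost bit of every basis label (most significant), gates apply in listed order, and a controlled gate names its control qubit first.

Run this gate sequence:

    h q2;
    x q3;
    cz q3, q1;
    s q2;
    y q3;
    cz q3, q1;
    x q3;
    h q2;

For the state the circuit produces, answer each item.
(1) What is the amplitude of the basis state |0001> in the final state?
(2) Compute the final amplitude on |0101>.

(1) The amplitude on |0001> is 1/2 - I/2.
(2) |0101> carries amplitude 0 in the final state.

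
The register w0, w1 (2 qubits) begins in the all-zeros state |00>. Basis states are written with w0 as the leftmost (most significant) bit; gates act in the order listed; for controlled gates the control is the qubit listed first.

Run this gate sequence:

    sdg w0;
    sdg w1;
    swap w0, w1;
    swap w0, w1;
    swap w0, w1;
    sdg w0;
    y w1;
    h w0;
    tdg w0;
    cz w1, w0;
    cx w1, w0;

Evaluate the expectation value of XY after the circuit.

The expectation value of XY is 0.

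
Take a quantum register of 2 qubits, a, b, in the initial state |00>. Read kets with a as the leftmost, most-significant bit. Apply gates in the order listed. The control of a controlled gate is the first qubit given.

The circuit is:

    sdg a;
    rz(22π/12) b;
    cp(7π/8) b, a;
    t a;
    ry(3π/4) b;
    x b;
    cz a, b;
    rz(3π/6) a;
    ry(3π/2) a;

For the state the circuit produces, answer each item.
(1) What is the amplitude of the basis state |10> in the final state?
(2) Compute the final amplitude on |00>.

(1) The final state's coefficient on |10> equals sqrt(2*sqrt(2) + 4)*exp(5*I*pi/6)/4.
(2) |00> carries amplitude -sqrt(2*sqrt(2) + 4)*exp(5*I*pi/6)/4 in the final state.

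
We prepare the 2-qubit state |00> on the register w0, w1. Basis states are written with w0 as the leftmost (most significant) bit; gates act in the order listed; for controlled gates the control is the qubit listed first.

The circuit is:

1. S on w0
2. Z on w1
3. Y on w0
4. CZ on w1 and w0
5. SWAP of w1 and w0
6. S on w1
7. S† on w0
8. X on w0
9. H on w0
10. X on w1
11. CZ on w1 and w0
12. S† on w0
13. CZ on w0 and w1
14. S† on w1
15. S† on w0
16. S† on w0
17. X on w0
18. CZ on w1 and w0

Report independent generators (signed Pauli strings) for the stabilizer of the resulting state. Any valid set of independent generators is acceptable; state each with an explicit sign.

One valid set of independent stabilizer generators is +YI, +IZ (any independent generating set of the same group is equally correct).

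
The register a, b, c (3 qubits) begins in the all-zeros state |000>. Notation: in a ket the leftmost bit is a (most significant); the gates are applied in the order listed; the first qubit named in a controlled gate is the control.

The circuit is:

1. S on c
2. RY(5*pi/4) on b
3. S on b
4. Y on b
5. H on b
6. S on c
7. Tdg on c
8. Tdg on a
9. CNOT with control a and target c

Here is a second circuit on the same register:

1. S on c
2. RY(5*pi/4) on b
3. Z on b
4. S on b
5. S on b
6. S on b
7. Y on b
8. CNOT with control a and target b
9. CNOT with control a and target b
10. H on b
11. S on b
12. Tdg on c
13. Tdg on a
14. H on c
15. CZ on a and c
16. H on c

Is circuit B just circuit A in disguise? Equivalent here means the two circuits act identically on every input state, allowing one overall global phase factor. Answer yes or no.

No, they are not equivalent — no single phase factor reconciles the two unitaries.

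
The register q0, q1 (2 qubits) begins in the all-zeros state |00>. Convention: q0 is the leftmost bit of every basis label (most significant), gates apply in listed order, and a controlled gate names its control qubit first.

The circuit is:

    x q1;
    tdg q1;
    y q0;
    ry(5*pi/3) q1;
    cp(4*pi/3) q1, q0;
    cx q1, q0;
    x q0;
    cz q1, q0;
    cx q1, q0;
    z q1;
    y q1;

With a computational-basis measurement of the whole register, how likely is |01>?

A full measurement returns |01> with probability 1/4.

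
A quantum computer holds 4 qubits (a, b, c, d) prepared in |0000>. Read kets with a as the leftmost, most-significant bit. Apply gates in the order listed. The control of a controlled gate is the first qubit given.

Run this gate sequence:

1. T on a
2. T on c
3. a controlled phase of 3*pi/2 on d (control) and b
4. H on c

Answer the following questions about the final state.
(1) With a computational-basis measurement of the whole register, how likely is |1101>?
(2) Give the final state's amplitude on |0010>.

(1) A full measurement returns |1101> with probability 0.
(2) |0010> carries amplitude sqrt(2)/2 in the final state.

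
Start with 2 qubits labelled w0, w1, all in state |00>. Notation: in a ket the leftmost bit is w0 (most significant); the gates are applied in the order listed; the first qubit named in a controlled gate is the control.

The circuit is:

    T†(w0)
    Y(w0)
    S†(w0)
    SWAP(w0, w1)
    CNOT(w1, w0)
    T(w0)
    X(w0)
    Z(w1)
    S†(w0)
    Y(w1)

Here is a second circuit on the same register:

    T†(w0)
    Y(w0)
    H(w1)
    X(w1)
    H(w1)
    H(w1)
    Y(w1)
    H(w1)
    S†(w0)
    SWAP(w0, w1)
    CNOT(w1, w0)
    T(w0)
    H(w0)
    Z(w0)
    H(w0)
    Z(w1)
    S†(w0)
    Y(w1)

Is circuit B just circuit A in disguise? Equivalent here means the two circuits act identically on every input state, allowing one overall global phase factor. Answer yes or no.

No: there is an input state on which the two circuits produce genuinely different outputs (not merely differing by a phase).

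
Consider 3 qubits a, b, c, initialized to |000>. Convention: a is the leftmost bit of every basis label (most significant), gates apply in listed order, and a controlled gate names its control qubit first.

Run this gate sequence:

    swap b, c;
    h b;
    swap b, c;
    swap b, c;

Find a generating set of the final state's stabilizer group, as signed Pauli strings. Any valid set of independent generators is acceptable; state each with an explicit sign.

The stabilizer group can be generated by +IXI, +ZII, +IIZ, among other valid generating sets. Key observation: the block from step 3 through step 4 cancels to the identity and can be dropped.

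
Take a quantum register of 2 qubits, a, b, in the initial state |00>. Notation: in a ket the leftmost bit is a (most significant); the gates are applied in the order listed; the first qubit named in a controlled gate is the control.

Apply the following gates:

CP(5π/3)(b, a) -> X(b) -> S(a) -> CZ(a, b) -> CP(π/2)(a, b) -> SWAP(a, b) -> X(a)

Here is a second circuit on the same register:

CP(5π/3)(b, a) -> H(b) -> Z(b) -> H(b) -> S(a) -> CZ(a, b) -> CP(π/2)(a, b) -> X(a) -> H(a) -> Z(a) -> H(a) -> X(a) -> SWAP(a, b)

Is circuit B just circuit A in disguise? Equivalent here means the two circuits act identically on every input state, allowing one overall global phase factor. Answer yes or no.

No — the two circuits implement different unitaries, even allowing a global phase.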